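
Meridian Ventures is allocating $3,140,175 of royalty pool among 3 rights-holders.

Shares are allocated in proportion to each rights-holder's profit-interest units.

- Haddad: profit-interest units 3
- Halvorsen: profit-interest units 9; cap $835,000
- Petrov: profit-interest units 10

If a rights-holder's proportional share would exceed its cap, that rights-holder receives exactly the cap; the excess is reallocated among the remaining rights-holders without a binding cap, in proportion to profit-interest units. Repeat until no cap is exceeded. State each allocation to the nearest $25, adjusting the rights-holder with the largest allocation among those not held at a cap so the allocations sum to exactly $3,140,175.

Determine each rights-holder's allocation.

Haddad: $531,975 | Halvorsen: $835,000 | Petrov: $1,773,200

Total profit-interest units = 22.
Pro-rata shares before constraints: Haddad 428,205.68; Halvorsen 1,284,617.05; Petrov 1,427,352.27.
Held at cap: Halvorsen ($835,000); remaining pool $2,305,175 reallocated over remaining profit-interest units 13.
Redistributed shares: Haddad 531,963.46 → $531,975; Petrov 1,773,211.54 → $1,773,200.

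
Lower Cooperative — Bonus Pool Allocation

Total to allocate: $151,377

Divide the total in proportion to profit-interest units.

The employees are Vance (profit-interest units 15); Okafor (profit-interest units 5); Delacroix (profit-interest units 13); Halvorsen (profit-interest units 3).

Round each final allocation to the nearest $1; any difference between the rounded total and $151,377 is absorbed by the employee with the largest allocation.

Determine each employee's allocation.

Total profit-interest units = 36.
Pro-rata amounts: Vance 15/36 × $151,377 = 63,073.75; Okafor 5/36 × $151,377 = 21,024.58; Delacroix 13/36 × $151,377 = 54,663.92; Halvorsen 3/36 × $151,377 = 12,614.75.
After rounding ($1): Vance $63,074; Okafor $21,025; Delacroix $54,664; Halvorsen $12,615. Sum = $151,378.
Difference $151,377 − $151,378 = −$1 applied to largest allocation (Vance): Vance becomes $63,073.

Vance: $63,073 · Okafor: $21,025 · Delacroix: $54,664 · Halvorsen: $12,615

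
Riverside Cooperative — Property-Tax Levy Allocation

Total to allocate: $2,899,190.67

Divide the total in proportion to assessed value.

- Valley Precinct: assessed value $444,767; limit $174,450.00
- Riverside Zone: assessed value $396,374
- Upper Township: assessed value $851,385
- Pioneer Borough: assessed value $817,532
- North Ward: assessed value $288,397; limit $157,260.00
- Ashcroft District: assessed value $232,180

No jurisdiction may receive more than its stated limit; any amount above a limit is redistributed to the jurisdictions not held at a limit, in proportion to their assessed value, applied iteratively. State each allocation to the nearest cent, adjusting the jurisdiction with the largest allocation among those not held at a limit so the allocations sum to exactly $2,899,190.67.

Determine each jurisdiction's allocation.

Assessed value total: 3,030,635.
Proportional shares (ignoring caps): Valley Precinct 425,476.6202; Riverside Zone 379,182.5154; Upper Township 814,458.8341; Pioneer Borough 782,074.1022; North Ward 275,888.6806; Ashcroft District 222,109.9175.
Capped: Valley Precinct ($174,450.00), North Ward ($157,260.00); residual $2,567,480.67 reallocated over remaining assessed value 2,297,471.
Remaining shares: Riverside Zone 442,957.7492 → $442,957.75; Upper Township 951,443.7963 → $951,443.80; Pioneer Borough 913,612.2315 → $913,612.23; Ashcroft District 259,466.8929 → $259,466.89.

Valley Precinct: $174,450.00 · Riverside Zone: $442,957.75 · Upper Township: $951,443.80 · Pioneer Borough: $913,612.23 · North Ward: $157,260.00 · Ashcroft District: $259,466.89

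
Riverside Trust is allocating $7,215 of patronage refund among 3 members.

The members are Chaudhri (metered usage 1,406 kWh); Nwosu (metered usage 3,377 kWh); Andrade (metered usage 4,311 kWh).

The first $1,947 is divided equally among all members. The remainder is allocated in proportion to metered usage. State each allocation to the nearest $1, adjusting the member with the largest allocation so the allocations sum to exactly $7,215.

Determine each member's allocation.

Equal tier: $1,947 ÷ 3 = $649 apiece.
Remainder $5,268 by metered usage (total 9,094): Chaudhri 814.47 → $814; Nwosu 1,956.24 → $1,956; Andrade 2,497.29 → $2,497.
Rounding difference +$1 on remainder applied to Andrade.
Totals: Chaudhri $649 + $814 = $1,463; Nwosu $649 + $1,956 = $2,605; Andrade $649 + $2,498 = $3,147.

Chaudhri: $1,463 | Nwosu: $2,605 | Andrade: $3,147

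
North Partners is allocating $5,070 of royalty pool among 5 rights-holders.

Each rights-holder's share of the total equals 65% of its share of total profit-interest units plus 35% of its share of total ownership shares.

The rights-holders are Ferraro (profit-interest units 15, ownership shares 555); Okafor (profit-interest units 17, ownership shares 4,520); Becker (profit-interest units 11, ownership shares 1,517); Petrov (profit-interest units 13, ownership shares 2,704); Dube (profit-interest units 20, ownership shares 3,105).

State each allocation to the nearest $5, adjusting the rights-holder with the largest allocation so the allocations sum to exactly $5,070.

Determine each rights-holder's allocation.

Ferraro: $730 | Okafor: $1,385 | Becker: $695 | Petrov: $950 | Dube: $1,310

Totals — profit-interest units 76, ownership shares 12,401.
Composite weights (65% profit-interest units + 35% ownership shares): Ferraro 0.1440; Okafor 0.2730; Becker 0.1369; Petrov 0.1875; Dube 0.2587.
Proportional shares: Ferraro 729.84; Okafor 1,383.93; Becker 694.05; Petrov 950.63; Dube 1,311.54.
At nearest $5: Ferraro $730; Okafor $1,385; Becker $695; Petrov $950; Dube $1,310. Sum = $5,070.
Rounded total matches; no reconciliation needed.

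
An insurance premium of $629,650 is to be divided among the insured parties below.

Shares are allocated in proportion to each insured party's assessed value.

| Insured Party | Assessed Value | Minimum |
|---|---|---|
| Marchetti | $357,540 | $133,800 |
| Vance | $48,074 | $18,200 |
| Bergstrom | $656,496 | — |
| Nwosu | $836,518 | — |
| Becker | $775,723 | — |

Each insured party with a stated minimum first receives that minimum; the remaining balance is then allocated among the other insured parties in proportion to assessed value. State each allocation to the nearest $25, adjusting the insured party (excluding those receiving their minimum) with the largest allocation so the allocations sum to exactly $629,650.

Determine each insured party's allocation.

Guaranteed amounts: Marchetti $133,800; Vance $18,200. Remaining pool $477,650.
Remaining pool split over remaining assessed value 2,268,737: Bergstrom 138,215.81 → $138,225; Nwosu 176,116.85 → $176,125; Becker 163,317.34 → $163,325.
Rounding difference −$25 applied to Nwosu → $176,100.

Marchetti: $133,800; Vance: $18,200; Bergstrom: $138,225; Nwosu: $176,100; Becker: $163,325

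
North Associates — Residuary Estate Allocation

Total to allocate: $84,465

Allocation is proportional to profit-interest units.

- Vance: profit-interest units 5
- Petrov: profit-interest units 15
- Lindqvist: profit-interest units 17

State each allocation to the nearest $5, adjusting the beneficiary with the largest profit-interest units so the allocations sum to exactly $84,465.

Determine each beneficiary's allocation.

Combined profit-interest units = 37.
Unrounded shares: Vance 5/37 × $84,465 = 11,414.19; Petrov 15/37 × $84,465 = 34,242.57; Lindqvist 17/37 × $84,465 = 38,808.24.
Rounded to nearest $5: Vance $11,415; Petrov $34,245; Lindqvist $38,810. Sum = $84,470.
Difference $84,465 − $84,470 = −$5 applied to largest profit-interest units (Lindqvist): Lindqvist becomes $38,805.

Vance: $11,415 · Petrov: $34,245 · Lindqvist: $38,805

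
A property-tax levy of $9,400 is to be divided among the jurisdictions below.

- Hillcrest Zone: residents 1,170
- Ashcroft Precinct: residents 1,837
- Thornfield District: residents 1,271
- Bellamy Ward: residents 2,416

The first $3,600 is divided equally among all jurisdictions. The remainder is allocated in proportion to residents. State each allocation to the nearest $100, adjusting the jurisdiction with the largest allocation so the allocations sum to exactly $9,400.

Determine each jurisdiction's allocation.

Hillcrest Zone: $1,900 · Ashcroft Precinct: $2,500 · Thornfield District: $2,000 · Bellamy Ward: $3,000

$3,600 shared equally gives $900 per jurisdiction.
Remainder $5,800 by residents (total 6,694): Hillcrest Zone 1,013.74 → $1,000; Ashcroft Precinct 1,591.66 → $1,600; Thornfield District 1,101.25 → $1,100; Bellamy Ward 2,093.34 → $2,100.
Totals: Hillcrest Zone $900 + $1,000 = $1,900; Ashcroft Precinct $900 + $1,600 = $2,500; Thornfield District $900 + $1,100 = $2,000; Bellamy Ward $900 + $2,100 = $3,000.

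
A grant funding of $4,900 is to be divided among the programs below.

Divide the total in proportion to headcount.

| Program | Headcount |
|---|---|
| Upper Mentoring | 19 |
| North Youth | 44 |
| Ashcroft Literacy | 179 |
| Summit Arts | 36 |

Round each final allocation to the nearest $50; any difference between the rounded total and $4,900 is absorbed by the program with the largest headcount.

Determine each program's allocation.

Total headcount = 19 + 44 + 179 + 36 = 278.
Raw shares: Upper Mentoring 334.89; North Youth 775.54; Ashcroft Literacy 3,155.04; Summit Arts 634.53.
At nearest $50: Upper Mentoring $350; North Youth $800; Ashcroft Literacy $3,150; Summit Arts $650. Sum = $4,950.
Difference $4,900 − $4,950 = −$50 applied to largest headcount (Ashcroft Literacy): Ashcroft Literacy becomes $3,100.

Upper Mentoring: $350; North Youth: $800; Ashcroft Literacy: $3,100; Summit Arts: $650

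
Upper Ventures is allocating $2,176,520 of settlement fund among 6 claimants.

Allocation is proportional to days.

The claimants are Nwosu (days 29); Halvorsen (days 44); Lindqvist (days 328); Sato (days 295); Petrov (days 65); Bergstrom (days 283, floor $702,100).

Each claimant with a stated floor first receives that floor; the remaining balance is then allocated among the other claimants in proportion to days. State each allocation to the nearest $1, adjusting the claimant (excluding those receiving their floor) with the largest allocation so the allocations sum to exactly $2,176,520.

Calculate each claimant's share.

Nwosu: $56,187 | Halvorsen: $85,249 | Lindqvist: $635,492 | Sato: $571,556 | Petrov: $125,936 | Bergstrom: $702,100

Guaranteed amounts: Bergstrom $702,100. Balance $1,474,420.
Balance split over remaining days 761: Nwosu 56,186.83 → $56,187; Halvorsen 85,248.99 → $85,249; Lindqvist 635,492.46 → $635,492; Sato 571,555.72 → $571,556; Petrov 125,936.01 → $125,936.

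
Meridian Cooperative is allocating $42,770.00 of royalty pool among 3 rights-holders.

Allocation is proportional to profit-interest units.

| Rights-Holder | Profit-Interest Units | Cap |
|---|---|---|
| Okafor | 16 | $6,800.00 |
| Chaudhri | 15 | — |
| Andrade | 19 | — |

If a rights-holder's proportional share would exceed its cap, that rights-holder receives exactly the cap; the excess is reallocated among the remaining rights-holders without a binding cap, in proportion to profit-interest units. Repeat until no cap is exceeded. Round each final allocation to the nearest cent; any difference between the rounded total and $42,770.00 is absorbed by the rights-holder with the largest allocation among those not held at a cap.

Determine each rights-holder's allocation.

Sum of profit-interest units: 50.
Unconstrained shares: Okafor 13,686.4000; Chaudhri 12,831.0000; Andrade 16,252.6000.
Held at cap: Okafor ($6,800.00); remaining pool $35,970.00 reallocated over remaining profit-interest units 34.
Remaining shares: Chaudhri 15,869.1176 → $15,869.12; Andrade 20,100.8824 → $20,100.88.

Okafor: $6,800.00 | Chaudhri: $15,869.12 | Andrade: $20,100.88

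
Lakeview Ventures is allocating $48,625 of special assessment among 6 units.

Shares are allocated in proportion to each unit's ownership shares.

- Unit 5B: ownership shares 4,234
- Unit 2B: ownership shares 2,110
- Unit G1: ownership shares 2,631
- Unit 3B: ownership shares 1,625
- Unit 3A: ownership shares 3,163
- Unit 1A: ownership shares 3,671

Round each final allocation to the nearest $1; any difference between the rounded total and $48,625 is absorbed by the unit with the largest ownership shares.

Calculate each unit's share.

Total ownership shares = 4,234 + 2,110 + 2,631 + 1,625 + 3,163 + 3,671 = 17,434.
Raw shares: Unit 5B 11,809.01; Unit 2B 5,884.98; Unit G1 7,338.10; Unit 3B 4,532.27; Unit 3A 8,821.89; Unit 1A 10,238.75.
At nearest $1: Unit 5B $11,809; Unit 2B $5,885; Unit G1 $7,338; Unit 3B $4,532; Unit 3A $8,822; Unit 1A $10,239. Sum = $48,625.
Rounded total matches; no reconciliation needed.

Unit 5B: $11,809 · Unit 2B: $5,885 · Unit G1: $7,338 · Unit 3B: $4,532 · Unit 3A: $8,822 · Unit 1A: $10,239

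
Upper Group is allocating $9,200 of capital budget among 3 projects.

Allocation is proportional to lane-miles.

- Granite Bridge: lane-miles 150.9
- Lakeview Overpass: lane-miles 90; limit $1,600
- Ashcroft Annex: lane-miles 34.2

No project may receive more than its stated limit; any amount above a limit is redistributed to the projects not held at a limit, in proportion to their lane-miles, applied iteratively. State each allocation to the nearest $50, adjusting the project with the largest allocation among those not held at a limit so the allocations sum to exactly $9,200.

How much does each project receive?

Lane-miles total: 275.1.
Unconstrained shares: Granite Bridge 5,046.46; Lakeview Overpass 3,009.81; Ashcroft Annex 1,143.73.
Held at cap: Lakeview Overpass ($1,600); balance $7,600 reallocated over remaining lane-miles 185.1.
Redistributed shares: Granite Bridge 6,195.79 → $6,200; Ashcroft Annex 1,404.21 → $1,400.

Granite Bridge: $6,200 · Lakeview Overpass: $1,600 · Ashcroft Annex: $1,400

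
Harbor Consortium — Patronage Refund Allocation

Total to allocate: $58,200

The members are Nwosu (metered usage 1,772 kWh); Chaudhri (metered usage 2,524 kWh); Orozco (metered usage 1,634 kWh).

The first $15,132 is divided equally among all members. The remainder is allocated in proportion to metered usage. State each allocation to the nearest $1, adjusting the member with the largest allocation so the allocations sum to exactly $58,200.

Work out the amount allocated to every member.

Nwosu: $17,914 | Chaudhri: $23,375 | Orozco: $16,911

Equal tier: $15,132 ÷ 3 = $5,044 apiece.
Remainder $43,068 by metered usage (total 5,930): Nwosu 12,869.56 → $12,870; Chaudhri 18,331.14 → $18,331; Orozco 11,867.30 → $11,867.
Totals: Nwosu $5,044 + $12,870 = $17,914; Chaudhri $5,044 + $18,331 = $23,375; Orozco $5,044 + $11,867 = $16,911.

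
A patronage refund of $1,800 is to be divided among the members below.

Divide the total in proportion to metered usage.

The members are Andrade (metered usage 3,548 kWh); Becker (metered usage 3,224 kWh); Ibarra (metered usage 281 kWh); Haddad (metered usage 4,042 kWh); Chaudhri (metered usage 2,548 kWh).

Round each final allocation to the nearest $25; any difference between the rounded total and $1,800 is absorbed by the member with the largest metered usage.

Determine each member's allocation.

Metered usage total: 13,643.
Raw shares: Andrade 3,548/13,643 × $1,800 = 468.11; Becker 3,224/13,643 × $1,800 = 425.36; Ibarra 281/13,643 × $1,800 = 37.07; Haddad 4,042/13,643 × $1,800 = 533.28; Chaudhri 2,548/13,643 × $1,800 = 336.17.
At nearest $25: Andrade $475; Becker $425; Ibarra $25; Haddad $525; Chaudhri $325. Sum = $1,775.
Difference $1,800 − $1,775 = +$25 applied to largest metered usage (Haddad): Haddad becomes $550.

Andrade: $475; Becker: $425; Ibarra: $25; Haddad: $550; Chaudhri: $325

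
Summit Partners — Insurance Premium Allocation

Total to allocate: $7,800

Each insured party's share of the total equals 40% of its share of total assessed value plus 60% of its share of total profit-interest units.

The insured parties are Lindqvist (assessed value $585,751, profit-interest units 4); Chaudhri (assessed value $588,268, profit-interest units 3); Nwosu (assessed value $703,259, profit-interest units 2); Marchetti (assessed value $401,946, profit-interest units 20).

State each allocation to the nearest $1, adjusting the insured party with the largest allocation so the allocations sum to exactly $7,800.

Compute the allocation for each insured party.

Totals — assessed value 2,279,224, profit-interest units 29.
Blended shares (40% assessed value + 60% profit-interest units): Lindqvist 0.1856; Chaudhri 0.1653; Nwosu 0.1648; Marchetti 0.4843.
Proportional shares: Lindqvist 1,447.34; Chaudhri 1,289.41; Nwosu 1,285.44; Marchetti 3,777.80.
After rounding ($1): Lindqvist $1,447; Chaudhri $1,289; Nwosu $1,285; Marchetti $3,778. Sum = $7,799.
Difference $7,800 − $7,799 = +$1 applied to largest allocation (Marchetti): Marchetti becomes $3,779.

Lindqvist: $1,447 · Chaudhri: $1,289 · Nwosu: $1,285 · Marchetti: $3,779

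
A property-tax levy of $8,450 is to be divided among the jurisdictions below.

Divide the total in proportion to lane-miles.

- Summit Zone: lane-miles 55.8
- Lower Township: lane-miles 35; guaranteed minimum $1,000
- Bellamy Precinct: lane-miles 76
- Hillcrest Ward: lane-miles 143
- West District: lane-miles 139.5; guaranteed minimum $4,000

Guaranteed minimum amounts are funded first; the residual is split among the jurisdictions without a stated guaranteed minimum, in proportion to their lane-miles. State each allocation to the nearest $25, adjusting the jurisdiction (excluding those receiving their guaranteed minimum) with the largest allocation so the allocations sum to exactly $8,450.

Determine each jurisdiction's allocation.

Summit Zone: $700 | Lower Township: $1,000 | Bellamy Precinct: $950 | Hillcrest Ward: $1,800 | West District: $4,000

Fund the minimums — Lower Township $1,000; West District $4,000. Balance $3,450.
Balance split over remaining lane-miles 274.8: Summit Zone 700.55 → $700; Bellamy Precinct 954.15 → $950; Hillcrest Ward 1,795.31 → $1,800.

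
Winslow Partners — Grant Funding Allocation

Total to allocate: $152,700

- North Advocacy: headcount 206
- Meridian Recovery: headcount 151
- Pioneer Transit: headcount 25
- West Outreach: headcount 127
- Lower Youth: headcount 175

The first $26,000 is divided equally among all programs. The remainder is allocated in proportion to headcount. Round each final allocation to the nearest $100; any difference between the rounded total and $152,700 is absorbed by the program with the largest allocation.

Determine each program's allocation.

$26,000 shared equally gives $5,200 per program.
Remainder $126,700 by headcount (total 684): North Advocacy 38,158.19 → $38,200; Meridian Recovery 27,970.32 → $28,000; Pioneer Transit 4,630.85 → $4,600; West Outreach 23,524.71 → $23,500; Lower Youth 32,415.94 → $32,400.
Totals: North Advocacy $5,200 + $38,200 = $43,400; Meridian Recovery $5,200 + $28,000 = $33,200; Pioneer Transit $5,200 + $4,600 = $9,800; West Outreach $5,200 + $23,500 = $28,700; Lower Youth $5,200 + $32,400 = $37,600.

North Advocacy: $43,400 | Meridian Recovery: $33,200 | Pioneer Transit: $9,800 | West Outreach: $28,700 | Lower Youth: $37,600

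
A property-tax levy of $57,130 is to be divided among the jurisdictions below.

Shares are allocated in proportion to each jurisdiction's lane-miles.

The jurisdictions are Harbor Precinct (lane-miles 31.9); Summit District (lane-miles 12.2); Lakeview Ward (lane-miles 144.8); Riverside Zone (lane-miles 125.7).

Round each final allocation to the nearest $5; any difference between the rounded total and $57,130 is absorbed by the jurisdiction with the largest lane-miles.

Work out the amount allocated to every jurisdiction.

Harbor Precinct: $5,795; Summit District: $2,215; Lakeview Ward: $26,295; Riverside Zone: $22,825

Combined lane-miles = 31.9 + 12.2 + 144.8 + 125.7 = 314.6.
Unrounded shares: Harbor Precinct 5,792.90; Summit District 2,215.47; Lakeview Ward 26,295.05; Riverside Zone 22,826.58.
At nearest $5: Harbor Precinct $5,795; Summit District $2,215; Lakeview Ward $26,295; Riverside Zone $22,825. Sum = $57,130.
Sum already equals the total — no adjustment.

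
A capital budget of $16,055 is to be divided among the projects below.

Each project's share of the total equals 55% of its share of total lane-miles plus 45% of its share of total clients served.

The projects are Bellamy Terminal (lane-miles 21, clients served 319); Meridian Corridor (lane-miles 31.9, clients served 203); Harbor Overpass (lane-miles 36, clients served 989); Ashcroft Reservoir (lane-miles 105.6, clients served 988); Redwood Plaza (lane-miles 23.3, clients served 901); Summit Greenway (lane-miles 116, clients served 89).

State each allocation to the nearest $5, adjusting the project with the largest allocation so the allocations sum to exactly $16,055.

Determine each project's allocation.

Lane-miles total 333.8; clients served total 3,489.
Composite weights (55% lane-miles + 45% clients served): Bellamy Terminal 0.0757; Meridian Corridor 0.0787; Harbor Overpass 0.1869; Ashcroft Reservoir 0.3014; Redwood Plaza 0.1546; Summit Greenway 0.2026.
Pro-rata amounts: Bellamy Terminal 1,216.09; Meridian Corridor 1,264.23; Harbor Overpass 3,000.28; Ashcroft Reservoir 4,839.39; Redwood Plaza 2,482.09; Summit Greenway 3,252.93.
After rounding ($5): Bellamy Terminal $1,215; Meridian Corridor $1,265; Harbor Overpass $3,000; Ashcroft Reservoir $4,840; Redwood Plaza $2,480; Summit Greenway $3,255. Sum = $16,055.
Sum already equals the total — no adjustment.

Bellamy Terminal: $1,215 · Meridian Corridor: $1,265 · Harbor Overpass: $3,000 · Ashcroft Reservoir: $4,840 · Redwood Plaza: $2,480 · Summit Greenway: $3,255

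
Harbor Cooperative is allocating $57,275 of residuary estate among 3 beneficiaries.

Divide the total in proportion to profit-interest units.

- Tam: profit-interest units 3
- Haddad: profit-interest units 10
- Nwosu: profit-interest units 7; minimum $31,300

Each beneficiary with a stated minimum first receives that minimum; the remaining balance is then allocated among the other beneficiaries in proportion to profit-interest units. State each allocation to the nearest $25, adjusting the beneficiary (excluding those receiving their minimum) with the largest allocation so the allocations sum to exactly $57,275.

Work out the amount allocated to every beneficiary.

Tam: $6,000 | Haddad: $19,975 | Nwosu: $31,300

Guaranteed amounts: Nwosu $31,300. Residual $25,975.
Residual split over remaining profit-interest units 13: Tam 5,994.23 → $6,000; Haddad 19,980.77 → $19,975.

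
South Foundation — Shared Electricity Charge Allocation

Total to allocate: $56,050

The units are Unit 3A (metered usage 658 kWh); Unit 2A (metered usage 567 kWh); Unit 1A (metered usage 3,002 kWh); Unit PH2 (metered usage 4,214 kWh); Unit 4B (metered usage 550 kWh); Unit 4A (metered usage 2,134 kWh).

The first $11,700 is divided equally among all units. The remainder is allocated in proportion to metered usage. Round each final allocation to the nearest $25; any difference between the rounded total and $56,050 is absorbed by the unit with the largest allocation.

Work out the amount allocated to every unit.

$11,700 shared equally gives $1,950 per unit.
Remainder $44,350 by metered usage (total 11,125): Unit 3A 2,623.13 → $2,625; Unit 2A 2,260.36 → $2,250; Unit 1A 11,967.52 → $11,975; Unit PH2 16,799.18 → $16,800; Unit 4B 2,192.58 → $2,200; Unit 4A 8,507.23 → $8,500.
Totals: Unit 3A $1,950 + $2,625 = $4,575; Unit 2A $1,950 + $2,250 = $4,200; Unit 1A $1,950 + $11,975 = $13,925; Unit PH2 $1,950 + $16,800 = $18,750; Unit 4B $1,950 + $2,200 = $4,150; Unit 4A $1,950 + $8,500 = $10,450.

Unit 3A: $4,575 | Unit 2A: $4,200 | Unit 1A: $13,925 | Unit PH2: $18,750 | Unit 4B: $4,150 | Unit 4A: $10,450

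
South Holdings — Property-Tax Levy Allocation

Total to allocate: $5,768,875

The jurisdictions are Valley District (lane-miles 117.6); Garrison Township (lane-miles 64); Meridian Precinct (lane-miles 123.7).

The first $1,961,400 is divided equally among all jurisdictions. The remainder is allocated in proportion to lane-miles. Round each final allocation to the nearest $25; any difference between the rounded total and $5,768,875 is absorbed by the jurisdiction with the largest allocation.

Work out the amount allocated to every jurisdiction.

$1,961,400 shared equally gives $653,800 per jurisdiction.
Remainder $3,807,475 by lane-miles (total 305.3): Valley District 1,466,619.91 → $1,466,625; Garrison Township 798,160.50 → $798,150; Meridian Precinct 1,542,694.59 → $1,542,700.
Totals: Valley District $653,800 + $1,466,625 = $2,120,425; Garrison Township $653,800 + $798,150 = $1,451,950; Meridian Precinct $653,800 + $1,542,700 = $2,196,500.

Valley District: $2,120,425 | Garrison Township: $1,451,950 | Meridian Precinct: $2,196,500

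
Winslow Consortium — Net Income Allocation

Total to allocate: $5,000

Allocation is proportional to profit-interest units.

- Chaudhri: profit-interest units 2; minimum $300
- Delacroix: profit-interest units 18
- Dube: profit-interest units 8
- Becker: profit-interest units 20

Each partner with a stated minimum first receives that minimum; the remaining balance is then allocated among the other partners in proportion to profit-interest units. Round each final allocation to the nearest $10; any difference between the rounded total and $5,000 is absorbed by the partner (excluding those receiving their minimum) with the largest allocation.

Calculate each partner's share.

Chaudhri: $300 · Delacroix: $1,840 · Dube: $820 · Becker: $2,040

Minimums first: Chaudhri $300. Residual $4,700.
Residual split over remaining profit-interest units 46: Delacroix 1,839.13 → $1,840; Dube 817.39 → $820; Becker 2,043.48 → $2,040.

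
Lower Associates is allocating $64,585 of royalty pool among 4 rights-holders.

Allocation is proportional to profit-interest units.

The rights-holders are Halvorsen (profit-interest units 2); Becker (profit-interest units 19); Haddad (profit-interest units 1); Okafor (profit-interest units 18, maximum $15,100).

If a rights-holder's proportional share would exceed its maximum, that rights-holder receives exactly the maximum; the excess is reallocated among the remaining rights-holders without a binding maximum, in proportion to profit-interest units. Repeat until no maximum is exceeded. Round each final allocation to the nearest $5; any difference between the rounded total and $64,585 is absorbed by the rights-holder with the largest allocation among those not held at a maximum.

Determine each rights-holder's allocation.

Total profit-interest units = 40.
Pro-rata shares before constraints: Halvorsen 3,229.25; Becker 30,677.88; Haddad 1,614.62; Okafor 29,063.25.
Held at cap: Okafor ($15,100); remaining pool $49,485 reallocated over remaining profit-interest units 22.
Remaining shares: Halvorsen 4,498.64 → $4,500; Becker 42,737.05 → $42,735; Haddad 2,249.32 → $2,250.

Halvorsen: $4,500; Becker: $42,735; Haddad: $2,250; Okafor: $15,100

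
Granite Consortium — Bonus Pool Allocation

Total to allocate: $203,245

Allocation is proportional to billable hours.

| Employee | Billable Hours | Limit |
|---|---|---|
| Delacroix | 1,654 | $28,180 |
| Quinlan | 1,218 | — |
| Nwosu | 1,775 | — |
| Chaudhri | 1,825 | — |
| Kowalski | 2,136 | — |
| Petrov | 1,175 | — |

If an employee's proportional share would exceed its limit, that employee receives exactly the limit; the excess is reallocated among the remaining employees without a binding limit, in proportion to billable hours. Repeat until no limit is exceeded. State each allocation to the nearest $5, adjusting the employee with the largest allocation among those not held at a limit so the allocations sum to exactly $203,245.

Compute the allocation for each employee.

Delacroix: $28,180 | Quinlan: $26,230 | Nwosu: $38,225 | Chaudhri: $39,305 | Kowalski: $46,000 | Petrov: $25,305

Total billable hours = 9,783.
Unconstrained shares: Delacroix 34,362.39; Quinlan 25,304.35; Nwosu 36,876.20; Chaudhri 37,914.97; Kowalski 44,376.09; Petrov 24,411.01.
Held at cap: Delacroix ($28,180); remaining pool $175,065 reallocated over remaining billable hours 8,129.
Remaining shares: Quinlan 26,230.68 → $26,230; Nwosu 38,226.15 → $38,225; Chaudhri 39,302.94 → $39,305; Kowalski 46,000.60 → $46,000; Petrov 25,304.63 → $25,305.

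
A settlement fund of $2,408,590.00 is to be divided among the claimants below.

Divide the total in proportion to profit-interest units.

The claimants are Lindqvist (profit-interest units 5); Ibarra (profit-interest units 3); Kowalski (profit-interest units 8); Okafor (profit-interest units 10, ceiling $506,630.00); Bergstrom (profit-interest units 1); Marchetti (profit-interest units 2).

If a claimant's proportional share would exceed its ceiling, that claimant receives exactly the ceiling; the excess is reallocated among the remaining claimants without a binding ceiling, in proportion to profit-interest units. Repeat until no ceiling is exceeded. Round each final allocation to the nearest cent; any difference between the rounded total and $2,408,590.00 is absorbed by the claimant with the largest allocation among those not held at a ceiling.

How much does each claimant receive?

Lindqvist: $500,515.79 | Ibarra: $300,309.47 | Kowalski: $800,825.26 | Okafor: $506,630.00 | Bergstrom: $100,103.16 | Marchetti: $200,206.32

Profit-interest units total: 29.
Proportional shares (ignoring caps): Lindqvist 415,274.1379; Ibarra 249,164.4828; Kowalski 664,438.6207; Okafor 830,548.2759; Bergstrom 83,054.8276; Marchetti 166,109.6552.
Cap binds for Okafor ($506,630.00); balance $1,901,960.00 reallocated over remaining profit-interest units 19.
Remaining shares: Lindqvist 500,515.7895 → $500,515.79; Ibarra 300,309.4737 → $300,309.47; Kowalski 800,825.2632 → $800,825.26; Bergstrom 100,103.1579 → $100,103.16; Marchetti 200,206.3158 → $200,206.32.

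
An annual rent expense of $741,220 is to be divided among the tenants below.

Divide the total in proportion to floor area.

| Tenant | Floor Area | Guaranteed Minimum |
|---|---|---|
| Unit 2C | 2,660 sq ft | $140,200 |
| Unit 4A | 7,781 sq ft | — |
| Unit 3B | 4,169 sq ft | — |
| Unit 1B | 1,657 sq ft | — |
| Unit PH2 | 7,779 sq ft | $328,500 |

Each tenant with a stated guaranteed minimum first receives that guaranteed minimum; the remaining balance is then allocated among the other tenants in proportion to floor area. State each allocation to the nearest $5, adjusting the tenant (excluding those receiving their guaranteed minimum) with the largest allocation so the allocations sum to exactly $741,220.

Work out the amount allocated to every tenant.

Guaranteed amounts: Unit 2C $140,200; Unit PH2 $328,500. Residual $272,520.
Residual split over remaining floor area 13,607: Unit 4A 155,837.30 → $155,835; Unit 3B 83,496.43 → $83,495; Unit 1B 33,186.27 → $33,185.
Rounding difference +$5 applied to Unit 4A → $155,840.

Unit 2C: $140,200; Unit 4A: $155,840; Unit 3B: $83,495; Unit 1B: $33,185; Unit PH2: $328,500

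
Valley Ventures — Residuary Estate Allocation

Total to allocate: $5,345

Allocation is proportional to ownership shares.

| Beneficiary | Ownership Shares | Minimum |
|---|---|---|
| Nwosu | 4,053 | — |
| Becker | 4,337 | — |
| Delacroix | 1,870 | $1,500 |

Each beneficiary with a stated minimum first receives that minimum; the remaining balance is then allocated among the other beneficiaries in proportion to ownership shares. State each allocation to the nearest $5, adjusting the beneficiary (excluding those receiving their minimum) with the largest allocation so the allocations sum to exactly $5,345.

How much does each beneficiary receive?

Nwosu: $1,855; Becker: $1,990; Delacroix: $1,500

Guaranteed amounts: Delacroix $1,500. Residual $3,845.
Residual split over remaining ownership shares 8,390: Nwosu 1,857.42 → $1,855; Becker 1,987.58 → $1,990.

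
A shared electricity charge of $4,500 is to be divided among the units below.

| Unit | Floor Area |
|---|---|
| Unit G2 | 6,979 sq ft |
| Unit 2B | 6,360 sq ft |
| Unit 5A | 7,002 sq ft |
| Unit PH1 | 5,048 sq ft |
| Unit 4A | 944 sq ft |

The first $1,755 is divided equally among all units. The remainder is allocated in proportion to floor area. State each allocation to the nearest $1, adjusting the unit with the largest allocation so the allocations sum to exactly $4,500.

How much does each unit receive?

Unit G2: $1,079 · Unit 2B: $1,014 · Unit 5A: $1,081 · Unit PH1: $877 · Unit 4A: $449

$1,755 shared equally gives $351 per unit.
Remainder $2,745 by floor area (total 26,333): Unit G2 727.504 → $728; Unit 2B 662.98 → $663; Unit 5A 729.90 → $730; Unit PH1 526.21 → $526; Unit 4A 98.40 → $98.
Totals: Unit G2 $351 + $728 = $1,079; Unit 2B $351 + $663 = $1,014; Unit 5A $351 + $730 = $1,081; Unit PH1 $351 + $526 = $877; Unit 4A $351 + $98 = $449.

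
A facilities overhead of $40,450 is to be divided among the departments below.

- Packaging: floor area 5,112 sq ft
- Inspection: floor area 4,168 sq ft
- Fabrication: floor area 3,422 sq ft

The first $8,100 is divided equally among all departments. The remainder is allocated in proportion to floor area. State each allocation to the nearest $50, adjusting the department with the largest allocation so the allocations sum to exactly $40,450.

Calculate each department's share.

Packaging: $15,750 | Inspection: $13,300 | Fabrication: $11,400

$8,100 shared equally gives $2,700 per department.
Remainder $32,350 by floor area (total 12,702): Packaging 13,019.46 → $13,000; Inspection 10,615.24 → $10,600; Fabrication 8,715.30 → $8,700.
Rounding difference +$50 on remainder applied to Packaging.
Totals: Packaging $2,700 + $13,050 = $15,750; Inspection $2,700 + $10,600 = $13,300; Fabrication $2,700 + $8,700 = $11,400.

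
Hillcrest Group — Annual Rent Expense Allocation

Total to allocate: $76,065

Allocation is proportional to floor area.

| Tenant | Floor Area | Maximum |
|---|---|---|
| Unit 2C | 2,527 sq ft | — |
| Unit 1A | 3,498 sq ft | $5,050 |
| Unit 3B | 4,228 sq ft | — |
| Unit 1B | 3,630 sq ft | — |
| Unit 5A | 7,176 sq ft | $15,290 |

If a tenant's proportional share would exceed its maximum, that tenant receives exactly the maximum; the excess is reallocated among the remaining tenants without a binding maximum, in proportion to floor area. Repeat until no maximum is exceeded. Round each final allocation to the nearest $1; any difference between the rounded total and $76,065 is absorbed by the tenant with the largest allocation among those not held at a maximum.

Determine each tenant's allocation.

Total floor area = 21,059.
Pro-rata shares before constraints: Unit 2C 9,127.51; Unit 1A 12,634.76; Unit 3B 15,271.51; Unit 1B 13,111.54; Unit 5A 25,919.68.
Capped: Unit 1A ($5,050), Unit 5A ($15,290); balance $55,725 reallocated over remaining floor area 10,385.
Redistributed shares: Unit 2C 13,559.66 → $13,560; Unit 3B 22,687.08 → $22,687; Unit 1B 19,478.26 → $19,478.

Unit 2C: $13,560; Unit 1A: $5,050; Unit 3B: $22,687; Unit 1B: $19,478; Unit 5A: $15,290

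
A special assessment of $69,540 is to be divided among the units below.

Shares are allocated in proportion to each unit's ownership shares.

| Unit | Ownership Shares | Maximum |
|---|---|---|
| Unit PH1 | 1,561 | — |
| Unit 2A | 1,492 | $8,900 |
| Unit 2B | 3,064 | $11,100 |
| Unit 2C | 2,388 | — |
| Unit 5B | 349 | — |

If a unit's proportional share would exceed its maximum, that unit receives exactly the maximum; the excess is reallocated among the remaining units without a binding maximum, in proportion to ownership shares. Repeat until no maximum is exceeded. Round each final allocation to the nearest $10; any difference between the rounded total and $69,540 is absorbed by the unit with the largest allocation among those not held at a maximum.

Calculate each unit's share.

Total ownership shares = 8,854.
Unconstrained shares: Unit PH1 12,260.21; Unit 2A 11,718.28; Unit 2B 24,064.89; Unit 2C 18,755.54; Unit 5B 2,741.07.
Held at cap: Unit 2A ($8,900), Unit 2B ($11,100); remaining pool $49,540 reallocated over remaining ownership shares 4,298.
Redistributed shares: Unit PH1 17,992.54 → $17,990; Unit 2C 27,524.78 → $27,520; Unit 5B 4,022.68 → $4,020.
Rounding difference +$10 applied to Unit 2C → $27,530.

Unit PH1: $17,990; Unit 2A: $8,900; Unit 2B: $11,100; Unit 2C: $27,530; Unit 5B: $4,020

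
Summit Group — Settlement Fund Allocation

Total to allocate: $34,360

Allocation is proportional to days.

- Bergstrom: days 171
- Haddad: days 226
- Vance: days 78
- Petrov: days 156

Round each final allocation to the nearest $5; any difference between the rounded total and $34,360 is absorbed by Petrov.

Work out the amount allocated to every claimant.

Combined days = 631.
Pro-rata amounts: Bergstrom 171/631 × $34,360 = 9,311.51; Haddad 226/631 × $34,360 = 12,306.43; Vance 78/631 × $34,360 = 4,247.35; Petrov 156/631 × $34,360 = 8,494.71.
At nearest $5: Bergstrom $9,310; Haddad $12,305; Vance $4,245; Petrov $8,495. Sum = $34,355.
Difference $34,360 − $34,355 = +$5 applied to Petrov: Petrov becomes $8,500.

Bergstrom: $9,310; Haddad: $12,305; Vance: $4,245; Petrov: $8,500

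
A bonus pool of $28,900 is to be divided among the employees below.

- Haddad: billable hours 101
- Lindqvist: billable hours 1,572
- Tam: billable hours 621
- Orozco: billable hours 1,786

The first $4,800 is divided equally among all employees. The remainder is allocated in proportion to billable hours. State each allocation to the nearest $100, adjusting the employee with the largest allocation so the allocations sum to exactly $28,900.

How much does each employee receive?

Equal tier: $4,800 ÷ 4 = $1,200 apiece.
Remainder $24,100 by billable hours (total 4,080): Haddad 596.59 → $600; Lindqvist 9,285.59 → $9,300; Tam 3,668.16 → $3,700; Orozco 10,549.66 → $10,500.
Totals: Haddad $1,200 + $600 = $1,800; Lindqvist $1,200 + $9,300 = $10,500; Tam $1,200 + $3,700 = $4,900; Orozco $1,200 + $10,500 = $11,700.

Haddad: $1,800 | Lindqvist: $10,500 | Tam: $4,900 | Orozco: $11,700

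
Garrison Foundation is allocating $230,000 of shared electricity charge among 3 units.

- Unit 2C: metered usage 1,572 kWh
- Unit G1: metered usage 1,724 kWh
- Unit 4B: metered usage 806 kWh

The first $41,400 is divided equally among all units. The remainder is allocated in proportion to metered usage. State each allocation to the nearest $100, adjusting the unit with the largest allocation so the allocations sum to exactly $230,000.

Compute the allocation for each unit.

Equal tier: $41,400 ÷ 3 = $13,800 apiece.
Remainder $188,600 by metered usage (total 4,102): Unit 2C 72,276.74 → $72,300; Unit G1 79,265.33 → $79,300; Unit 4B 37,057.92 → $37,100.
Rounding difference −$100 on remainder applied to Unit G1.
Totals: Unit 2C $13,800 + $72,300 = $86,100; Unit G1 $13,800 + $79,200 = $93,000; Unit 4B $13,800 + $37,100 = $50,900.

Unit 2C: $86,100; Unit G1: $93,000; Unit 4B: $50,900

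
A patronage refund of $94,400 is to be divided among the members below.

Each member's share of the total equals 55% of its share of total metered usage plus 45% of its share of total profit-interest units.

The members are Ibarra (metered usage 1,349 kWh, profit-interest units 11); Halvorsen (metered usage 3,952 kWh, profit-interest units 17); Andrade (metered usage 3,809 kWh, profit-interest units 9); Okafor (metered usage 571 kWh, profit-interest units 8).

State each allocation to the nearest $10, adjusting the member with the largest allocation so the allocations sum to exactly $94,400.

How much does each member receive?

Metered usage total 9,681; profit-interest units total 45.
Blended shares (55% metered usage + 45% profit-interest units): Ibarra 0.1866; Halvorsen 0.3945; Andrade 0.3064; Okafor 0.1124.
Raw shares: Ibarra 17,618.80; Halvorsen 37,242.90; Andrade 28,923.98; Okafor 10,614.32.
After rounding ($10): Ibarra $17,620; Halvorsen $37,240; Andrade $28,920; Okafor $10,610. Sum = $94,390.
Difference $94,400 − $94,390 = +$10 applied to largest allocation (Halvorsen): Halvorsen becomes $37,250.

Ibarra: $17,620 | Halvorsen: $37,250 | Andrade: $28,920 | Okafor: $10,610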